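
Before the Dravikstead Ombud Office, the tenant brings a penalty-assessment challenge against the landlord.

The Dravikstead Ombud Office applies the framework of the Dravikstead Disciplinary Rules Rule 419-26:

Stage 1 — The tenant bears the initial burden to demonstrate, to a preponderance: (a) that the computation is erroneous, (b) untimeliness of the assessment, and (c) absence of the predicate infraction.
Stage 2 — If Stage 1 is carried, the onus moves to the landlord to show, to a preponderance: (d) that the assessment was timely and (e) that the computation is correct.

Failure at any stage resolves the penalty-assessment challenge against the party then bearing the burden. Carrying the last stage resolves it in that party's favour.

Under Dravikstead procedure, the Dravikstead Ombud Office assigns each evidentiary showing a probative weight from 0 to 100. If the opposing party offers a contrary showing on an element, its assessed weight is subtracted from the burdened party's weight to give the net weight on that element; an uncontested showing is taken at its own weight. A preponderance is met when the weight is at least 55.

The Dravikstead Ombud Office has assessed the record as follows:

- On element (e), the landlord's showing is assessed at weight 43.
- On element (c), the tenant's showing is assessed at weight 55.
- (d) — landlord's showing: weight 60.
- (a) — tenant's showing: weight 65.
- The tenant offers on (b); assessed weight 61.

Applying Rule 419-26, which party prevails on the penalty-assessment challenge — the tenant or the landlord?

tenant

At Stage 1 the tenant must meet a preponderance (weight is at least 55): on (a) the weight is 65, ≥ 55, so (a) meets the standard; on (b) the weight is 61, which does reach 55, so (b) meets the standard; on (c) the weight is 55, which does reach 55, so (c) meets the standard.
  All elements met. The burden passes to the landlord.
At Stage 2 the landlord must meet a preponderance (weight is at least 55): on (d) the weight is 60, which does reach 55, so (d) meets the standard; on (e) the weight is 43, which does not reach 55, so (e) does not meet the standard.
  The landlord does not carry Stage 2.
The tenant prevails.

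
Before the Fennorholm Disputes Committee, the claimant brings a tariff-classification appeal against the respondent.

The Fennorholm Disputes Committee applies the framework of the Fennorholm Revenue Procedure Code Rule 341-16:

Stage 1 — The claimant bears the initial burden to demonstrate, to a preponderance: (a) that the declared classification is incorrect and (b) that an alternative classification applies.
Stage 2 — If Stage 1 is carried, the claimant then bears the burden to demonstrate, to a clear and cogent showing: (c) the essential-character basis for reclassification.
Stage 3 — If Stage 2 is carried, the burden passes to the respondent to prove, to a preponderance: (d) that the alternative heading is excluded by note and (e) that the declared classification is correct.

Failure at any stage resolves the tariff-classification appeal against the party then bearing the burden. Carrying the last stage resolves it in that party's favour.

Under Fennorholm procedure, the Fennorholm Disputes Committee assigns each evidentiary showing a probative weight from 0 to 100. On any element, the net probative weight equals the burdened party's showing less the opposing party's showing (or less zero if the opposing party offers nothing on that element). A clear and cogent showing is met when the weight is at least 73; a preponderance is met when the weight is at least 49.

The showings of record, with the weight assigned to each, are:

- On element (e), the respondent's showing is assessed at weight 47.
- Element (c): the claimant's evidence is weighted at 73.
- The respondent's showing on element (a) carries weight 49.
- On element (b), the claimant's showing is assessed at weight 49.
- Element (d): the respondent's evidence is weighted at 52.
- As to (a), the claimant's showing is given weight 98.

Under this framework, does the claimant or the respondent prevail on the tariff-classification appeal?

claimant

Stage 1 (claimant, a preponderance, weight is at least 49): (a) net 98−49=49 ≥ 49 — meets; (b) 49 ≥ 49 — meets.
  All elements met. The claimant retains the burden for Stage 2.
Stage 2 (claimant, a clear and cogent showing, weight is at least 73): (c) 73 ≥ 73 — meets.
  Stage 2 carried; the burden shifts to the respondent.
Stage 3 (respondent, a preponderance, weight is at least 49): (d) 52 ≥ 49 — meets; (e) 47 < 49 — fails.
  Stage 3 not carried; the respondent fails its burden.
The claimant prevails.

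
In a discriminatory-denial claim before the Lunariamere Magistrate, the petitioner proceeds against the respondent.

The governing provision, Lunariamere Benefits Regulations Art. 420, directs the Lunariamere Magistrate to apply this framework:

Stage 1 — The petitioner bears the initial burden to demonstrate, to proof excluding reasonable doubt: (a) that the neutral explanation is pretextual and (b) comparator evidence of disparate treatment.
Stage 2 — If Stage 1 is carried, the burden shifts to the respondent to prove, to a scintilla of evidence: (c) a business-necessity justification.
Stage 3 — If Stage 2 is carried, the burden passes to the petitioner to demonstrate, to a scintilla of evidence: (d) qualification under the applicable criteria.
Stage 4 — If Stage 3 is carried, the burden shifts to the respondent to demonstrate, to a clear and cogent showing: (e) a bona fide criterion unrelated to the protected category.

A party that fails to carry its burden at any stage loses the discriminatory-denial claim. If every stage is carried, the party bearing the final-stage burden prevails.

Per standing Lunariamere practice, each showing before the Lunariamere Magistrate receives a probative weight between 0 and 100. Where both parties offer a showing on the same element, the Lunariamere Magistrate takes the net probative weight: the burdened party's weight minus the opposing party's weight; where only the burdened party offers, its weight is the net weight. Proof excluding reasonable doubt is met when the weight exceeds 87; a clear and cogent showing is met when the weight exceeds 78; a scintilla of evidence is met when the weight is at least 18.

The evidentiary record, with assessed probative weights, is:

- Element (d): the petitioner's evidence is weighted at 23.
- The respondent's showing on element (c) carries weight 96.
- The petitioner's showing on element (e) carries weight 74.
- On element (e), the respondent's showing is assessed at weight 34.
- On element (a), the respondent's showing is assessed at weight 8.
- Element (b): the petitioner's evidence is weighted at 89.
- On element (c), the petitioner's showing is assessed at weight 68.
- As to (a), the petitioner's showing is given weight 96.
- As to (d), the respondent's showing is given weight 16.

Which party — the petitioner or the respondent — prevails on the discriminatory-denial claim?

respondent

Stage 1 (petitioner, proof excluding reasonable doubt, weight exceeds 87): (a) net 96−8=88 > 87 — meets; (b) 89 > 87 — meets.
  All elements met. The burden passes to the respondent.
Stage 2 (respondent, a scintilla of evidence, weight is at least 18): (c) net 96−68=28 ≥ 18 — meets.
  Stage 2 carried; the burden shifts to the petitioner.
Stage 3 (petitioner, a scintilla of evidence, weight is at least 18): (d) net 23−16=7 < 18 — fails.
  Stage 3 not carried; the petitioner fails its burden.
The analysis ends at Stage 3; the respondent prevails.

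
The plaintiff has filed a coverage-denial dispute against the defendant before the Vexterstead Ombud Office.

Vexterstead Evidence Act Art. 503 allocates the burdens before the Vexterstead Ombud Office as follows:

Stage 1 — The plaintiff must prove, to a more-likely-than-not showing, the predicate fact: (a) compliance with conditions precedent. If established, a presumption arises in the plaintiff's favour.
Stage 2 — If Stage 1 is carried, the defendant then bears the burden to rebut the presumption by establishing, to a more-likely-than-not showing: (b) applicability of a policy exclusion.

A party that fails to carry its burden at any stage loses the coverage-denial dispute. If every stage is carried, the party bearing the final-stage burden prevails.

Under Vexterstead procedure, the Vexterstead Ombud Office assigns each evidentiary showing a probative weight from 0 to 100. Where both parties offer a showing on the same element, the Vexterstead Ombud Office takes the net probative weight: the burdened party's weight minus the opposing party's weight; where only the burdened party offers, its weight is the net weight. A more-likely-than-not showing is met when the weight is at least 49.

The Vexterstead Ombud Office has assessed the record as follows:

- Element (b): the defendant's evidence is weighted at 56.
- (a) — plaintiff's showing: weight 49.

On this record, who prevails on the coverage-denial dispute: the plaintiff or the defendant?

At Stage 1 the plaintiff must meet a more-likely-than-not showing (weight is at least 49): on (a) the weight is 49, which does reach 49, so (a) meets the standard.
  All elements met. The burden passes to the defendant.
At Stage 2 the defendant must meet a more-likely-than-not showing (weight is at least 49): on (b) the weight is 56, which does reach 49, so (b) meets the standard.
  Stage 2 carried; the final stage is satisfied.
Every stage carried; the defendant prevails.

defendant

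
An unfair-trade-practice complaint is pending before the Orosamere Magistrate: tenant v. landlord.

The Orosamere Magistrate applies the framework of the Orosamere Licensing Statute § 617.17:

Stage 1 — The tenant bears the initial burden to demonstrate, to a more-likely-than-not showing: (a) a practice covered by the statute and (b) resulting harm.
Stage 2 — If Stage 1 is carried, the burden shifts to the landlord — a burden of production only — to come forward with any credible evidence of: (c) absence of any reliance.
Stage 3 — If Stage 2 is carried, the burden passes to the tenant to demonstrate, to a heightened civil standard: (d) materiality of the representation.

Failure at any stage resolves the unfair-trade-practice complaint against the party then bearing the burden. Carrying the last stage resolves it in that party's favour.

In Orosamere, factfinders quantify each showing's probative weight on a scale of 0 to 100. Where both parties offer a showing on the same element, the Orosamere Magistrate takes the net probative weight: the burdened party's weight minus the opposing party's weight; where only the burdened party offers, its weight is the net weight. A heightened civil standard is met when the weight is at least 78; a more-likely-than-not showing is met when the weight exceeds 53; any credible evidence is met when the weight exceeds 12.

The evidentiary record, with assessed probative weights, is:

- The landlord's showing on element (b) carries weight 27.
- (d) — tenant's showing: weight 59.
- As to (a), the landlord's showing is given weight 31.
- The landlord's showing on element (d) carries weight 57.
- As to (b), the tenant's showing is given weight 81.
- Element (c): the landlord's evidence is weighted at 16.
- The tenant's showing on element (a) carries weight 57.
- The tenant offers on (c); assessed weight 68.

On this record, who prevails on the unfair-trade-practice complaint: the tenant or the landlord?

landlord

At Stage 1 the tenant must meet a more-likely-than-not showing (weight exceeds 53): on (a) the weight is 57 less the opposing 31 gives net 26, ≤ 53, so (a) does not meet the standard; on (b) the weight is 81 less the opposing 27 gives net 54, which does exceed 53, so (b) meets the standard.
  Not every element is met, so the tenant fails to carry Stage 1.
The landlord prevails.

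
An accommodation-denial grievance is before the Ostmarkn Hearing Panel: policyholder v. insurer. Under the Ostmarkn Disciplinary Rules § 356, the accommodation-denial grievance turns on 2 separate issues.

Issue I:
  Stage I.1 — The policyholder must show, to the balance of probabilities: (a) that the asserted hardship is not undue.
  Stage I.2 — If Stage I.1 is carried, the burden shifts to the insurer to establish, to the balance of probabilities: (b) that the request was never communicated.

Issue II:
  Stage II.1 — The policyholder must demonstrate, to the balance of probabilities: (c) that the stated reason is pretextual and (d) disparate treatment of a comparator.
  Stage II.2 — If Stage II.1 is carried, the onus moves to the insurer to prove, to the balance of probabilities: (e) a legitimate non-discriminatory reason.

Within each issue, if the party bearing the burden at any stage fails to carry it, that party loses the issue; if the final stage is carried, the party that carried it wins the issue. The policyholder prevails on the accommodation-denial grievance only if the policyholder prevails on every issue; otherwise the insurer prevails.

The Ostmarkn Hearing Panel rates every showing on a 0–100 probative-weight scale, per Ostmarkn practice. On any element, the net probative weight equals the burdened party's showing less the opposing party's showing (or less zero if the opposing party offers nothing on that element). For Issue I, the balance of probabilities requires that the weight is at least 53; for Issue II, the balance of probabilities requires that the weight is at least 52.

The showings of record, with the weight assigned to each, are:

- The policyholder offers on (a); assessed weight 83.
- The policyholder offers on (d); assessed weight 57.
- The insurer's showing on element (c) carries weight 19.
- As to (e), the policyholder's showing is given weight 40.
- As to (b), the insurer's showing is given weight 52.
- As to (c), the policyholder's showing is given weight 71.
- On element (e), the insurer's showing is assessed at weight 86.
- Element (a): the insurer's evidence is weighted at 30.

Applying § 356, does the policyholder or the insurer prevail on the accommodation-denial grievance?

policyholder

— Issue I —
Stage I.1 (policyholder, the balance of probabilities, weight is at least 53): (a) net 83−30=53 ≥ 53 — meets.
  All elements met. The burden passes to the insurer.
Stage I.2 (insurer, the balance of probabilities, weight is at least 53): (b) 52 < 53 — fails.
  Stage I.2 not carried; the insurer fails its burden.
The policyholder prevails on this issue.
— Issue II —
Stage II.1 — burden on policyholder; standard: the balance of probabilities (weight is at least 52).
    (c): 71 − 19 = 52 ≥ 52 [met]
    (d): 57 ≥ 52 [met]
  Stage II.1 carried; the burden shifts to the insurer.
Stage II.2 — burden on insurer; standard: the balance of probabilities (weight is at least 52).
    (e): 86 − 40 = 46 < 52 [not met]
  The insurer does not carry Stage II.2.
The analysis ends at Stage II.2; the policyholder prevails on this issue.
Per-issue: Issue I → policyholder; Issue II → policyholder. The policyholder must prevail on every issue; overall, the policyholder prevails.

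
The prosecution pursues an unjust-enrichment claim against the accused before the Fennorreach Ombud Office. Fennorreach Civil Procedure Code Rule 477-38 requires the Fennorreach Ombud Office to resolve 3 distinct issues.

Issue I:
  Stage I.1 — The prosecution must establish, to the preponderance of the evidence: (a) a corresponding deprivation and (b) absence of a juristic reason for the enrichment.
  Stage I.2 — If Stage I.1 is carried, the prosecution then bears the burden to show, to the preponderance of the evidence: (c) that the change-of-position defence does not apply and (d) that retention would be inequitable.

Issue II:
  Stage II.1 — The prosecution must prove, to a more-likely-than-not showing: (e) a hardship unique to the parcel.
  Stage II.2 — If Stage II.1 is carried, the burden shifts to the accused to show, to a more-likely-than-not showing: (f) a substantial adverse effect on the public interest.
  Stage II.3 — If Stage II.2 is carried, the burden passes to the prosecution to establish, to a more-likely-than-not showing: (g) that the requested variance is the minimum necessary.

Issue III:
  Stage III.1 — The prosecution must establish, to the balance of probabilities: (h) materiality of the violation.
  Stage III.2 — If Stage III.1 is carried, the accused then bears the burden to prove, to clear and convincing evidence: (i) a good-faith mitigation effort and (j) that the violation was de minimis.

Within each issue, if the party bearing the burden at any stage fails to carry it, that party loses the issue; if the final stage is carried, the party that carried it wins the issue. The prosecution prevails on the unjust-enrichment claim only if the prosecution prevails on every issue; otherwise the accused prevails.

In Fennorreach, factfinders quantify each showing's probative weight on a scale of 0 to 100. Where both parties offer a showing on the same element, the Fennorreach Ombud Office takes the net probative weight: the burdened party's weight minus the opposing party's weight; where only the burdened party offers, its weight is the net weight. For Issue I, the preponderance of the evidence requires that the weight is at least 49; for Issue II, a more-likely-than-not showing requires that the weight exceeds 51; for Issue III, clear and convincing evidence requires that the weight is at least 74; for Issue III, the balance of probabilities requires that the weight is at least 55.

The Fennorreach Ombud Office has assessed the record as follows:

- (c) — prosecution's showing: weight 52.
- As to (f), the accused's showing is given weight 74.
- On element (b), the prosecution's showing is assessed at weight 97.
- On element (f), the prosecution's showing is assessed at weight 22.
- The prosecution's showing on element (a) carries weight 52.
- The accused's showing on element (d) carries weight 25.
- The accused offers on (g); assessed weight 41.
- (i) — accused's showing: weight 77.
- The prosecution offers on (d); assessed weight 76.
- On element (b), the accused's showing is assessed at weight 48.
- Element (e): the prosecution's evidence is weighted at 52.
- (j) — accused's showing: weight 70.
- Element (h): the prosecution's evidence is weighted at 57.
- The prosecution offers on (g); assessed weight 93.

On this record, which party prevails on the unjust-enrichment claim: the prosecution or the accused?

prosecution

— Issue I —
Stage I.1 — burden on prosecution; standard: the preponderance of the evidence (weight is at least 49).
    (a): 52 ≥ 49 [met]
    (b): 97 − 48 = 49 ≥ 49 [met]
  All elements met. The prosecution retains the burden for Stage I.2.
Stage I.2 — burden on prosecution; standard: the preponderance of the evidence (weight is at least 49).
    (c): 52 ≥ 49 [met]
    (d): 76 − 25 = 51 ≥ 49 [met]
  All elements met at the final stage.
All stages carried — the prosecution prevails on this issue.
— Issue II —
At Stage II.1 the prosecution must meet a more-likely-than-not showing (weight exceeds 51): on (e) the weight is 52, > 51, so (e) meets the standard.
  Stage II.1 is satisfied; the onus moves to the accused.
At Stage II.2 the accused must meet a more-likely-than-not showing (weight exceeds 51): on (f) the weight is 74 less the opposing 22 gives net 52, which does exceed 51, so (f) meets the standard.
  Stage II.2 carried; the burden shifts to the prosecution.
At Stage II.3 the prosecution must meet a more-likely-than-not showing (weight exceeds 51): on (g) the weight is 93 less the opposing 41 gives net 52, which does exceed 51, so (g) meets the standard.
  The prosecution carries the last stage.
All stages carried — the prosecution prevails on this issue.
— Issue III —
Stage III.1 — burden on prosecution; standard: the balance of probabilities (weight is at least 55).
    (h): 57 ≥ 55 [met]
  The prosecution carries Stage III.1; the accused now bears the burden.
Stage III.2 — burden on accused; standard: clear and convincing evidence (weight is at least 74).
    (i): 77 ≥ 74 [met]
    (j): 70 < 74 [not met]
  Stage III.2 not carried; the accused fails its burden.
So the prosecution prevails on this issue.
Per-issue: Issue I → prosecution; Issue II → prosecution; Issue III → prosecution. The prosecution must prevail on every issue; overall, the prosecution prevails.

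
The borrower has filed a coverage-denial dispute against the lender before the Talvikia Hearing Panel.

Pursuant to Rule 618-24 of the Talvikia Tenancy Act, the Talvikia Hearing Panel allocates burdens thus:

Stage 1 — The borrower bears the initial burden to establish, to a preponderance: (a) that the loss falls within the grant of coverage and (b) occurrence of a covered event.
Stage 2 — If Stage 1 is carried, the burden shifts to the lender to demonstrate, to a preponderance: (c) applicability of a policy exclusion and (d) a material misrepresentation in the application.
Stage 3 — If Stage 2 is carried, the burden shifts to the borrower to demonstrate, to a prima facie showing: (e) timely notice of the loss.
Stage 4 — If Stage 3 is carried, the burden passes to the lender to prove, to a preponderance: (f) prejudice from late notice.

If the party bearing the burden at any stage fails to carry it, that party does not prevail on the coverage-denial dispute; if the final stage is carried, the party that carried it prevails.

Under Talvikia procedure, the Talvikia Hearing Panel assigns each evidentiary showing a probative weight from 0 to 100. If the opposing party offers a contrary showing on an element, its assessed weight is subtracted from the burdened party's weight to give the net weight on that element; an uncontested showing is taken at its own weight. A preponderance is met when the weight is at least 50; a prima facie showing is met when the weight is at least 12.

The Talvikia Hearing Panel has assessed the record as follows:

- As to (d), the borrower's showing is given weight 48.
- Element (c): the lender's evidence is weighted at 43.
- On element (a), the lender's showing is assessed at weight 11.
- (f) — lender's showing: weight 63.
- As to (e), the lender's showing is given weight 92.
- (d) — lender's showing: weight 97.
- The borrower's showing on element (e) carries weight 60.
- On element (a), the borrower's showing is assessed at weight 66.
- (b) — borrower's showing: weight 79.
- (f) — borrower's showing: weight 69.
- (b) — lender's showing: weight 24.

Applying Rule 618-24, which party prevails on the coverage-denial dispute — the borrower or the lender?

borrower

Stage 1 — burden on borrower; standard: a preponderance (weight is at least 50).
    (a): 66 − 11 = 55 ≥ 50 [met]
    (b): 79 − 24 = 55 ≥ 50 [met]
  All elements met. The burden passes to the lender.
Stage 2 — burden on lender; standard: a preponderance (weight is at least 50).
    (c): 43 < 50 [not met]
    (d): 97 − 48 = 49 < 50 [not met]
  The lender does not carry Stage 2.
The borrower prevails.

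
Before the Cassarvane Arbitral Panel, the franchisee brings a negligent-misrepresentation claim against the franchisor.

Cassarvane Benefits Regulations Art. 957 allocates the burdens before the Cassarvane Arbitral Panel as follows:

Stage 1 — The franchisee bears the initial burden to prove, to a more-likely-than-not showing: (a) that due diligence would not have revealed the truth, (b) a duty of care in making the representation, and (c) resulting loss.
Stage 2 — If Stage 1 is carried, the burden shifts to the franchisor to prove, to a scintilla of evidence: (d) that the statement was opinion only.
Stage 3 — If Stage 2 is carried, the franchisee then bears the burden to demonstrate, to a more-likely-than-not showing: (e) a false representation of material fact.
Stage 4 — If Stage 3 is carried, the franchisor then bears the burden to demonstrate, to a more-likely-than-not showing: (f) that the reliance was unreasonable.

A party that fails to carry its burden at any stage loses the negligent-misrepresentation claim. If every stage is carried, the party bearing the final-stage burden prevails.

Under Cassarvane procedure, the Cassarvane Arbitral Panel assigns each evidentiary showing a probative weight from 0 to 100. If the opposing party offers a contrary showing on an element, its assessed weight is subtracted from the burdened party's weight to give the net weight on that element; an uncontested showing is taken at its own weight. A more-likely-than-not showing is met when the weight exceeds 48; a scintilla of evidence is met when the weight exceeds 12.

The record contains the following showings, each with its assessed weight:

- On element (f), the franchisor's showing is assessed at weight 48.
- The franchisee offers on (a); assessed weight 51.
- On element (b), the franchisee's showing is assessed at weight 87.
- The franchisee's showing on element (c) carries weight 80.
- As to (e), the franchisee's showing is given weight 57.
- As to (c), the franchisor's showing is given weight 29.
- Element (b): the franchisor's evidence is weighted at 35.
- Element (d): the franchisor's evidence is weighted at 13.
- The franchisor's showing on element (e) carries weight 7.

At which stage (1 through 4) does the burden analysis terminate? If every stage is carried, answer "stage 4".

Stage 1 — burden on franchisee; standard: a more-likely-than-not showing (weight exceeds 48).
    (a): 51 > 48 [met]
    (b): 87 − 35 = 52 > 48 [met]
    (c): 80 − 29 = 51 > 48 [met]
  Stage 1 is satisfied; the onus moves to the franchisor.
Stage 2 — burden on franchisor; standard: a scintilla of evidence (weight exceeds 12).
    (d): 13 > 12 [met]
  Stage 2 carried; the burden shifts to the franchisee.
Stage 3 — burden on franchisee; standard: a more-likely-than-not showing (weight exceeds 48).
    (e): 57 − 7 = 50 > 48 [met]
  All elements met. The burden passes to the franchisor.
Stage 4 — burden on franchisor; standard: a more-likely-than-not showing (weight exceeds 48).
    (f): 48 ≤ 48 [not met]
  The franchisor does not carry Stage 4.
The franchisee prevails.

stage 4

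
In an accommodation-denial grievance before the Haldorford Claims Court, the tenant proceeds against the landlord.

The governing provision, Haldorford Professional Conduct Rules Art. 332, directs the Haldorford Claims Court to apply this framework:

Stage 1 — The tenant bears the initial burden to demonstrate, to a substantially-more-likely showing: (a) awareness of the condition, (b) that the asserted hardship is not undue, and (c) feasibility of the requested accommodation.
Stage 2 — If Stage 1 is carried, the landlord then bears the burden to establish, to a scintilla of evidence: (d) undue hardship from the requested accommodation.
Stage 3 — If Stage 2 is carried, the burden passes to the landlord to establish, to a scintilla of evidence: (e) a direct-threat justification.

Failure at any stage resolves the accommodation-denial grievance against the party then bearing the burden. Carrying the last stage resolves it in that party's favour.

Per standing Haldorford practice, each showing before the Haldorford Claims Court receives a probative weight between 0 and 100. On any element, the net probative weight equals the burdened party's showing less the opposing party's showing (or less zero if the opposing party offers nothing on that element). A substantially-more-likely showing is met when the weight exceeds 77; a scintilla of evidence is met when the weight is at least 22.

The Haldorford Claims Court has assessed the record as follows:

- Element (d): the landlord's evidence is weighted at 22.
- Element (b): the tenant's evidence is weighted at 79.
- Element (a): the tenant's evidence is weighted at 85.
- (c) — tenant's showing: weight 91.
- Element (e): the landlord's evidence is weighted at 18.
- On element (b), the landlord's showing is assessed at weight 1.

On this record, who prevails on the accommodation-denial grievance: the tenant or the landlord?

tenant

Stage 1 — burden on tenant; standard: a substantially-more-likely showing (weight exceeds 77).
    (a): 85 > 77 [met]
    (b): 79 − 1 = 78 > 77 [met]
    (c): 91 > 77 [met]
  All elements met. The burden passes to the landlord.
Stage 2 — burden on landlord; standard: a scintilla of evidence (weight is at least 22).
    (d): 22 ≥ 22 [met]
  Stage 2 is satisfied; the landlord continues to bear the burden.
Stage 3 — burden on landlord; standard: a scintilla of evidence (weight is at least 22).
    (e): 18 < 22 [not met]
  Not every element is met, so the landlord fails to carry Stage 3.
The analysis ends at Stage 3; the tenant prevails.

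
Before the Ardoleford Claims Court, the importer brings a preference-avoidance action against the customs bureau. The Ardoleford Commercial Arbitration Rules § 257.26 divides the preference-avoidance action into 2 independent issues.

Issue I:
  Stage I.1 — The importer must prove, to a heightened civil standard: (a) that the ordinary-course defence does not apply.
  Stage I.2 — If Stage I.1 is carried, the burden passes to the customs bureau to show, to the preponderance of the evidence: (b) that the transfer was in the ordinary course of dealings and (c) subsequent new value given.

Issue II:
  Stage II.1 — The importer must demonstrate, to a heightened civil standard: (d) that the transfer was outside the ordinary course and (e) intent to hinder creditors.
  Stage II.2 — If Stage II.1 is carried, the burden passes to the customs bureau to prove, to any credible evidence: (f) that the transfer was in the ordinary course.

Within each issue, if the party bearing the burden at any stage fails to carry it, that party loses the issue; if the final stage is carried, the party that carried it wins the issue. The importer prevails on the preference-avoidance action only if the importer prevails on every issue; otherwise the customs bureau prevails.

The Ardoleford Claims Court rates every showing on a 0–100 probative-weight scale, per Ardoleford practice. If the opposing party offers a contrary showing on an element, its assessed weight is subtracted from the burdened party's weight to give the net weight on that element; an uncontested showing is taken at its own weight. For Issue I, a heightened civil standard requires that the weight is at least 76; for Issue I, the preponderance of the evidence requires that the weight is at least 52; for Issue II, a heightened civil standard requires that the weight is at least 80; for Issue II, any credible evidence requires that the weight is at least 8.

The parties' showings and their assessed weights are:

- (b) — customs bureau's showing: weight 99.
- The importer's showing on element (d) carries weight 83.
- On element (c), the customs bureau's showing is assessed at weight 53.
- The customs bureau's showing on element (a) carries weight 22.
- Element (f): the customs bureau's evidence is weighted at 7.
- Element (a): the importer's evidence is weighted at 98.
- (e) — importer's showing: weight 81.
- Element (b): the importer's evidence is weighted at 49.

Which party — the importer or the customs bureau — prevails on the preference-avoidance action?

importer

— Issue I —
Stage I.1 — burden on importer; standard: a heightened civil standard (weight is at least 76).
    (a): 98 − 22 = 76 ≥ 76 [met]
  All elements met. The burden passes to the customs bureau.
Stage I.2 — burden on customs bureau; standard: the preponderance of the evidence (weight is at least 52).
    (b): 99 − 49 = 50 < 52 [not met]
    (c): 53 ≥ 52 [met]
  Stage I.2 not carried; the customs bureau fails its burden.
So the importer prevails on this issue.
— Issue II —
At Stage II.1 the importer must meet a heightened civil standard (weight is at least 80): on (d) the weight is 83, ≥ 80, so (d) meets the standard; on (e) the weight is 81, which does reach 80, so (e) meets the standard.
  The importer carries Stage II.1; the customs bureau now bears the burden.
At Stage II.2 the customs bureau must meet any credible evidence (weight is at least 8): on (f) the weight is 7, < 8, so (f) does not meet the standard.
  The customs bureau does not carry Stage II.2.
The analysis ends at Stage II.2; the importer prevails on this issue.
Per-issue: Issue I → importer; Issue II → importer. The importer must prevail on every issue; overall, the importer prevails.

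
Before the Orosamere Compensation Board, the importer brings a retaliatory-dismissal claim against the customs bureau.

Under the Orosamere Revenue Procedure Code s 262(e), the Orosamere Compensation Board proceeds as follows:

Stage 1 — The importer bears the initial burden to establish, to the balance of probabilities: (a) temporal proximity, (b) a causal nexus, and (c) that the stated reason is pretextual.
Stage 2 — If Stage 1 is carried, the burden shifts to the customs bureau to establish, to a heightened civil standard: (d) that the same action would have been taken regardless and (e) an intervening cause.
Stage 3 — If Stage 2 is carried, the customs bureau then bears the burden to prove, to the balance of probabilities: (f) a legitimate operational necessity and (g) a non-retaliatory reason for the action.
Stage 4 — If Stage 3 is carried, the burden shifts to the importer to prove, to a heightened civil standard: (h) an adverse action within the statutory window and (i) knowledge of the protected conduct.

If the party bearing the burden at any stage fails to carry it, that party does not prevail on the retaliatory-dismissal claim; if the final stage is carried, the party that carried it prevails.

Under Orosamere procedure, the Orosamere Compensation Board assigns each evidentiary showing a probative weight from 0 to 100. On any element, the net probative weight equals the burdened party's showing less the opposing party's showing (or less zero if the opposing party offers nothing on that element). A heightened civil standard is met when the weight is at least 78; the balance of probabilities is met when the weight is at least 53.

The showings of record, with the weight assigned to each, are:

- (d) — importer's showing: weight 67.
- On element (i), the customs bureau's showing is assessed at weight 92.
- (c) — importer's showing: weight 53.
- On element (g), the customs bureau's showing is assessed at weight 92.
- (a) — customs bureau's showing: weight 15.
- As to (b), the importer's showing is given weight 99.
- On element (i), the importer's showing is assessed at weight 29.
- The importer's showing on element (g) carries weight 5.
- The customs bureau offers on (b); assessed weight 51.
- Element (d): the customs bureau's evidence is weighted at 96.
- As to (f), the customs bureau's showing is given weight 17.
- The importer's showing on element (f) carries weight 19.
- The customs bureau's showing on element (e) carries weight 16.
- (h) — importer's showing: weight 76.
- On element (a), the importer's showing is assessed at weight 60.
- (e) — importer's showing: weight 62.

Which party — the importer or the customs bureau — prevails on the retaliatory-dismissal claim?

customs bureau

Stage 1 (importer, the balance of probabilities, weight is at least 53): (a) net 60−15=45 < 53 — fails; (b) net 99−51=48 < 53 — fails; (c) 53 ≥ 53 — meets.
  Stage 1 not carried; the importer fails its burden.
The analysis ends at Stage 1; the customs bureau prevails.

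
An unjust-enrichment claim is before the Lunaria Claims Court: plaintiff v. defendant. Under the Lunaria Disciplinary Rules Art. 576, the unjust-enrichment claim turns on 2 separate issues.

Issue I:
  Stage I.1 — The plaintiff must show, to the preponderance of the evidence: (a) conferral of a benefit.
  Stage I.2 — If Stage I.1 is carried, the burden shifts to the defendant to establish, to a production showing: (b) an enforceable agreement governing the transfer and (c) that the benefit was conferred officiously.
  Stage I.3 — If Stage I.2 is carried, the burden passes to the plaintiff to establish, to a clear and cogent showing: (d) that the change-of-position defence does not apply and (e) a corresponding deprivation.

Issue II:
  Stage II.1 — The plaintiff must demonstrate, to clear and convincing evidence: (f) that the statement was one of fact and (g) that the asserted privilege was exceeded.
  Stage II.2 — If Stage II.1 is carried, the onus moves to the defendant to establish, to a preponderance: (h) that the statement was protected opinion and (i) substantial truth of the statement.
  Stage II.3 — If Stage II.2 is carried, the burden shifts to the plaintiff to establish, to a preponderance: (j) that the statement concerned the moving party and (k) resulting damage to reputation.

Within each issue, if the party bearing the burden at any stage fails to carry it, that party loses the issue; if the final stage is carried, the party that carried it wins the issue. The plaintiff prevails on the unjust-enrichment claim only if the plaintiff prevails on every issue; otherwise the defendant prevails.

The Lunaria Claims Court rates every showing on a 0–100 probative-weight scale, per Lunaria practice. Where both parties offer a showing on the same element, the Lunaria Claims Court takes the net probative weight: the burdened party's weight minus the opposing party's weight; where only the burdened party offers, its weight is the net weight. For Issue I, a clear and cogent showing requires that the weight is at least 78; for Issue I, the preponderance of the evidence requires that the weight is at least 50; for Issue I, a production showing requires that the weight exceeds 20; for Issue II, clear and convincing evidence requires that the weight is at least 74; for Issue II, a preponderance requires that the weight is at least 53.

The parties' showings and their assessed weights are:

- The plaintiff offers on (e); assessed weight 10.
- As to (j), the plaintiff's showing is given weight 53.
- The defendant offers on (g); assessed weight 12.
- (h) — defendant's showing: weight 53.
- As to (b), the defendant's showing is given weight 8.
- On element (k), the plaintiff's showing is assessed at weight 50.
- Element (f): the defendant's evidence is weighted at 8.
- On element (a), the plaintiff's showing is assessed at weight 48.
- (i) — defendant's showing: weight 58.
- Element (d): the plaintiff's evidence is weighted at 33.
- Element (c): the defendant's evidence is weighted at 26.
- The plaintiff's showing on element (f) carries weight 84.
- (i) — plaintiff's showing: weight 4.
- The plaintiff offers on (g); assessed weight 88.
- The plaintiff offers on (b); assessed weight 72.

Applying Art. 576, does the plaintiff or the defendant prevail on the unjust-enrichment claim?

defendant

— Issue I —
At Stage I.1 the plaintiff must meet the preponderance of the evidence (weight is at least 50): on (a) the weight is 48, < 50, so (a) does not meet the standard.
  The plaintiff does not carry Stage I.1.
The analysis ends at Stage I.1; the defendant prevails on this issue.
— Issue II —
At Stage II.1 the plaintiff must meet clear and convincing evidence (weight is at least 74): on (f) the weight is 84 less the opposing 8 gives net 76, ≥ 74, so (f) meets the standard; on (g) the weight is 88 less the opposing 12 gives net 76, which does reach 74, so (g) meets the standard.
  Stage II.1 carried; the burden shifts to the defendant.
At Stage II.2 the defendant must meet a preponderance (weight is at least 53): on (h) the weight is 53, ≥ 53, so (h) meets the standard; on (i) the weight is 58 less the opposing 4 gives net 54, which does reach 53, so (i) meets the standard.
  The defendant carries Stage II.2; the plaintiff now bears the burden.
At Stage II.3 the plaintiff must meet a preponderance (weight is at least 53): on (j) the weight is 53, which does reach 53, so (j) meets the standard; on (k) the weight is 50, which does not reach 53, so (k) does not meet the standard.
  Not every element is met, so the plaintiff fails to carry Stage II.3.
The analysis ends at Stage II.3; the defendant prevails on this issue.
Per-issue: Issue I → defendant; Issue II → defendant. The plaintiff must prevail on every issue; overall, the defendant prevails.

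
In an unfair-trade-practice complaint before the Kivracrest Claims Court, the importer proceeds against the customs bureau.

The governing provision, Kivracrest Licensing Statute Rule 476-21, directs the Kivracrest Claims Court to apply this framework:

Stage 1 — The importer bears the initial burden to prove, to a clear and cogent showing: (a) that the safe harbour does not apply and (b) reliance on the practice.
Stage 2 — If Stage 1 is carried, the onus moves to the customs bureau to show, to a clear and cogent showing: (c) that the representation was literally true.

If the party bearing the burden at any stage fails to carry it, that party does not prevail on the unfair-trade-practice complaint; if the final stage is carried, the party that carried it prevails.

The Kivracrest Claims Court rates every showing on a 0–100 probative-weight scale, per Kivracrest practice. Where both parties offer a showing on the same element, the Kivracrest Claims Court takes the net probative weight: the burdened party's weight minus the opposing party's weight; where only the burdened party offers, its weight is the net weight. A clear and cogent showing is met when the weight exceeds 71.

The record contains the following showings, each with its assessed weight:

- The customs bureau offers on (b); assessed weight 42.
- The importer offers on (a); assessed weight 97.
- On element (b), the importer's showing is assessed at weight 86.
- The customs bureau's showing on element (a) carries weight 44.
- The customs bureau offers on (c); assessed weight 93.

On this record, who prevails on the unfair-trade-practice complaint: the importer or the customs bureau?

customs bureau

Stage 1 — burden on importer; standard: a clear and cogent showing (weight exceeds 71).
    (a): 97 − 44 = 53 ≤ 71 [not met]
    (b): 86 − 42 = 44 ≤ 71 [not met]
  Not every element is met, so the importer fails to carry Stage 1.
So the customs bureau prevails.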